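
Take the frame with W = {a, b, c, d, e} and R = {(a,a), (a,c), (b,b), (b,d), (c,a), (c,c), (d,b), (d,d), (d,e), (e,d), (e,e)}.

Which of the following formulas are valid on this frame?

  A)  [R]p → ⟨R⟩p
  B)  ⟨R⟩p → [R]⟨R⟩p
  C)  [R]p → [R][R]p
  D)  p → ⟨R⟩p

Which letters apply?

R is reflexive: each world relates to itself.
R is not transitive: b R d and d R e but not b R e.
R is not euclidean: d R b and d R e but not b R e.
R is serial: every world has an R-successor.
(A) axiom D: valid iff R is serial. R is serial — valid.
(B) ⟨R⟩p → [R]⟨R⟩p (axiom 5) characterises the euclidean frames. R is not euclidean — not valid.
(C) [R]p → [R][R]p is axiom 4, which corresponds to transitivity. R is not transitive — not valid.
(D) p → ⟨R⟩p (the dual of axiom T) characterises the reflexive frames. R is reflexive — valid.

A, D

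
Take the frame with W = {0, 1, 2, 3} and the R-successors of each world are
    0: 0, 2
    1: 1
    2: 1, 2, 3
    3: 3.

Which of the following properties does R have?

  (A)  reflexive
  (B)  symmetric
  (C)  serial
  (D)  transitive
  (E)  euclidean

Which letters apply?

A, C

(A) reflexive: each world relates to itself.
(B) not symmetric: 0 R 2 but not 2 R 0.
(C) serial: every world has an R-successor.
(D) not transitive: 0 R 2 and 2 R 1 but not 0 R 1.
(E) not euclidean: 0 R 2 and 0 R 0 but not 2 R 0.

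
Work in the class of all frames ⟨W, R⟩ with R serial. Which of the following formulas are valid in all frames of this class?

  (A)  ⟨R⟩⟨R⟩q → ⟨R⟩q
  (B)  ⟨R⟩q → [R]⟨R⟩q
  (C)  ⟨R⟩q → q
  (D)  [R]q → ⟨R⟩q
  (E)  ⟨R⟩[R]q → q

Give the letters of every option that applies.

D

(A) ⟨R⟩⟨R⟩q → ⟨R⟩q is the dual of axiom 4; it is valid on a frame exactly when R is transitive. Such an R need not be transitive, so not valid.
(B) ⟨R⟩q → [R]⟨R⟩q is axiom 5, which corresponds to the euclidean property. Such an R need not be euclidean — not valid.
(C) ⟨R⟩q → q is the converse of T; it holds exactly when R ⊆ identity. Such an R need not be a subset of the identity — not valid.
(D) axiom D: valid iff R is serial. Every such R is serial — valid.
(E) ⟨R⟩[R]q → q (the dual of axiom B) characterises the symmetric frames. Such an R need not be symmetric — not valid.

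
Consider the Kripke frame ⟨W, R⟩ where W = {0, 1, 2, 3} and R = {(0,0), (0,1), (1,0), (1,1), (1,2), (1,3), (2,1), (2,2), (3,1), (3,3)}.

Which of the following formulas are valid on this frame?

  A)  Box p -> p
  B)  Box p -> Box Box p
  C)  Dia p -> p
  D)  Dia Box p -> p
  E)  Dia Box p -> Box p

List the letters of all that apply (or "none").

A, D

R is reflexive: each world relates to itself.
R is symmetric: every R-edge is matched by its reverse.
R is not transitive: 0 R 1 and 1 R 2 but not 0 R 2.
R is not euclidean: 1 R 0 and 1 R 2 but not 0 R 2.
R is not a subset of the identity: 0 R 1 with 0 ≠ 1.
(A) axiom T: valid iff R is reflexive. R is reflexive — valid.
(B) Box p -> Box Box p is axiom 4; it is valid on a frame exactly when R is transitive. R is not transitive, so not valid.
(C) Dia p -> p is valid only on frames where every R-edge is a self-loop. Here R ⊄ identity — not valid.
(D) Dia Box p -> p is the dual of axiom B, which corresponds to symmetry. R is symmetric — valid.
(E) the dual of axiom 5: valid iff R is euclidean. R is not euclidean — not valid.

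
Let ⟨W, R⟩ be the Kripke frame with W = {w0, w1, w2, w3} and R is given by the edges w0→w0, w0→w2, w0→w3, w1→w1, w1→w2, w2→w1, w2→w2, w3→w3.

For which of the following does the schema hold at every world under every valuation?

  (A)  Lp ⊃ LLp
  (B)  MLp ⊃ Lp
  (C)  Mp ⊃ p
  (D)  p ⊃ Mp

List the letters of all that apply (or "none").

R is reflexive: each world relates to itself.
R is not transitive: w0 R w2 and w2 R w1 but not w0 R w1.
R is not euclidean: w0 R w2 and w0 R w0 but not w2 R w0.
R is not a subset of the identity: w0 R w2 with w0 ≠ w2.
(A) Lp ⊃ LLp is axiom 4, which corresponds to transitivity. R is not transitive — not valid.
(B) MLp ⊃ Lp is the dual of axiom 5; it is valid on a frame exactly when R is euclidean. R is not euclidean, so not valid.
(C) Mp ⊃ p is the converse of T; it holds exactly when R ⊆ identity. Here R ⊄ identity — not valid.
(D) p ⊃ Mp is the dual of axiom T; it is valid on a frame exactly when R is reflexive. R is reflexive, so valid.

D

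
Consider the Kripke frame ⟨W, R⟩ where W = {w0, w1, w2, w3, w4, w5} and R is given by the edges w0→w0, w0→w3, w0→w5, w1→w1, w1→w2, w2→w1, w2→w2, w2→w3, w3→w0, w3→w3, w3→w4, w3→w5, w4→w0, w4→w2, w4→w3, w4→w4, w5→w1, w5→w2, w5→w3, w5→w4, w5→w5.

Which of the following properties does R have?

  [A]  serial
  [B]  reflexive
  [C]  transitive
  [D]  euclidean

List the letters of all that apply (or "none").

(A) serial: every world has an R-successor.
(B) reflexive: each world relates to itself.
(C) not transitive: w0 R w3 and w3 R w4 but not w0 R w4.
(D) not euclidean: w0 R w5 and w0 R w0 but not w5 R w0.

A, B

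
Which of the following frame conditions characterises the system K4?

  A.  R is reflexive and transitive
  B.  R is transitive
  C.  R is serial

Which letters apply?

(A) this class determines S4, not K4.
(B) K4 is sound and complete for exactly this class.
(C) this class determines D, not K4.

B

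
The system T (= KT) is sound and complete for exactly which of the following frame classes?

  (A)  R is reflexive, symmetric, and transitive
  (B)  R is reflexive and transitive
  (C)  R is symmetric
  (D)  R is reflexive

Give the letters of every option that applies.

(A) this class determines S5, not T (= KT).
(B) this class determines S4, not T (= KT).
(C) this class determines KB, not T (= KT).
(D) T (= KT) is sound and complete for exactly this class.

D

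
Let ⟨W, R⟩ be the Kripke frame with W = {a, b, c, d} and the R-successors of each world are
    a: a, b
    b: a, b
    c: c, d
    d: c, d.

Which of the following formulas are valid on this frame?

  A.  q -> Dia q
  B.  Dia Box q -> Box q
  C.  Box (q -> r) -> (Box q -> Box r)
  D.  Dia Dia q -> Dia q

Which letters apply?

R is reflexive: each world relates to itself.
R is transitive: R is closed under composition.
R is euclidean: any two R-successors of the same world are R-related.
(A) q -> Dia q is the dual of axiom T; it is valid on a frame exactly when R is reflexive. R is reflexive, so valid.
(B) Dia Box q -> Box q (the dual of axiom 5) characterises the euclidean frames. R is euclidean — valid.
(C) Box (q -> r) -> (Box q -> Box r) is the K axiom; it holds on all frames — valid.
(D) the dual of axiom 4: valid iff R is transitive. R is transitive — valid.

A, B, C, D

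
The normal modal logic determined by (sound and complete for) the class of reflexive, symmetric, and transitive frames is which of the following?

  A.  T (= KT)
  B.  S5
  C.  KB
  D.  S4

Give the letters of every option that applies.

B

(A) T (= KT) is determined by the class of reflexive frames.
(B) S5 is determined by exactly this class.
(C) KB is determined by the class of symmetric frames.
(D) S4 is determined by the class of reflexive and transitive frames.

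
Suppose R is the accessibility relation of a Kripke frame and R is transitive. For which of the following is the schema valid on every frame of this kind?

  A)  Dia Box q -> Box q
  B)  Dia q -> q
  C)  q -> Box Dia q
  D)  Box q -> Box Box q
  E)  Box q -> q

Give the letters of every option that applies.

D

(A) Dia Box q -> Box q (the dual of axiom 5) characterises the euclidean frames. Such an R need not be euclidean — not valid.
(B) Dia q -> q (the converse of T) corresponds to R being a subset of the identity. Such an R need not be a subset of the identity, so not valid.
(C) q -> Box Dia q is axiom B, which corresponds to symmetry. Such an R need not be symmetric — not valid.
(D) Box q -> Box Box q is axiom 4, which corresponds to transitivity. Every such R is transitive — valid.
(E) axiom T: valid iff R is reflexive. Such an R need not be reflexive — not valid.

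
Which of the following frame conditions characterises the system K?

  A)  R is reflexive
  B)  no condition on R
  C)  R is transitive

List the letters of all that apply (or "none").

B

(A) this class determines T (= KT), not K.
(B) K is sound and complete for exactly this class.
(C) this class determines K4, not K.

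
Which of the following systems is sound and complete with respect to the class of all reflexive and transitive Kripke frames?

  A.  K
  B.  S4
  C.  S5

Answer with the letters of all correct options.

B

(A) K is determined by the class of arbitrary frames.
(B) S4 is determined by exactly this class.
(C) S5 is determined by the class of reflexive, symmetric, and transitive frames.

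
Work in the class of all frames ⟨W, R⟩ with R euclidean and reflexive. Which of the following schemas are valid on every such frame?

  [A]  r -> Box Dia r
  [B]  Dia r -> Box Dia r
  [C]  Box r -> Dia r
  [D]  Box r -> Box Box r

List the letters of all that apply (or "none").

A reflexive euclidean relation is also symmetric (from wRw and wRv the euclidean condition gives vRw) and hence transitive; it is an equivalence relation.
(A) r -> Box Dia r (axiom B) characterises the symmetric frames. Every such R is symmetric — valid.
(B) axiom 5: valid iff R is euclidean. Every such R is euclidean — valid.
(C) Box r -> Dia r is axiom D, which corresponds to seriality. Every such R is serial — valid.
(D) Box r -> Box Box r (axiom 4) characterises the transitive frames. Every such R is transitive — valid.

A, B, C, D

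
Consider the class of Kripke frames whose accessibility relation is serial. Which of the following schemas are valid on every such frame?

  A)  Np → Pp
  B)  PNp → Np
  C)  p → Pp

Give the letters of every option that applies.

A

(A) axiom D: valid iff R is serial. Every such R is serial — valid.
(B) PNp → Np is the dual of axiom 5, which corresponds to the euclidean property. Such an R need not be euclidean — not valid.
(C) the dual of axiom T: valid iff R is reflexive. Such an R need not be reflexive — not valid.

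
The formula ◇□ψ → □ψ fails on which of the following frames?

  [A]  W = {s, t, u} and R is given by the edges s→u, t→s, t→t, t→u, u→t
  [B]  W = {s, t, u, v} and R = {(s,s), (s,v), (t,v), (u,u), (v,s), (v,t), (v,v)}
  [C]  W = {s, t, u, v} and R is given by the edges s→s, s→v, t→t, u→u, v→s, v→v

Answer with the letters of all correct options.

A, B

The schema ◇□ψ → □ψ is the dual of axiom 5; it is valid on a frame iff R is euclidean.
(A) R is not euclidean (t R s and t R t but not s R t), so the schema fails here.
(B) R is not euclidean (v R s and v R t but not s R t), so the schema fails here.
(C) R is euclidean (any two R-successors of the same world are R-related), so the schema is valid here.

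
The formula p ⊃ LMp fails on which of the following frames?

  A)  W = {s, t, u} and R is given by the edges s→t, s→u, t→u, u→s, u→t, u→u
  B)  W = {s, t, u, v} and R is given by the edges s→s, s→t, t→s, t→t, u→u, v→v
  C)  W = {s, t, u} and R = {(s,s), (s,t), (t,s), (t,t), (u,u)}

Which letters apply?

The schema p ⊃ LMp is axiom B; it is valid on a frame iff R is symmetric.
(A) R is not symmetric (s R t but not t R s), so the schema fails here.
(B) R is symmetric (every R-edge is matched by its reverse), so the schema is valid here.
(C) R is symmetric (every R-edge is matched by its reverse), so the schema is valid here.

A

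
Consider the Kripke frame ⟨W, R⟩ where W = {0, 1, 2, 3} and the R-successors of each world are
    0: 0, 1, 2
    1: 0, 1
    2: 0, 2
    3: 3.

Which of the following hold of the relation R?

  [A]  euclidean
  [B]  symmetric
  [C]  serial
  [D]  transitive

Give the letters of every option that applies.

B, C

(A) not euclidean: 0 R 1 and 0 R 2 but not 1 R 2.
(B) symmetric: every R-edge is matched by its reverse.
(C) serial: every world has an R-successor.
(D) not transitive: 1 R 0 and 0 R 2 but not 1 R 2.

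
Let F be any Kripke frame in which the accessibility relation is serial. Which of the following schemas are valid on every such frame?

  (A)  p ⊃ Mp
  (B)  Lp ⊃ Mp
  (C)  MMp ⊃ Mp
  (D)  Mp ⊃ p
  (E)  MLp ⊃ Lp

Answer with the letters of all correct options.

(A) p ⊃ Mp is the dual of axiom T, which corresponds to reflexivity. Such an R need not be reflexive — not valid.
(B) Lp ⊃ Mp is axiom D; it is valid on a frame exactly when R is serial. Every such R is serial, so valid.
(C) MMp ⊃ Mp is the dual of axiom 4, which corresponds to transitivity. Such an R need not be transitive — not valid.
(D) Mp ⊃ p is the converse of T; it holds exactly when R ⊆ identity. Such an R need not be a subset of the identity — not valid.
(E) MLp ⊃ Lp is the dual of axiom 5; it is valid on a frame exactly when R is euclidean. Such an R need not be euclidean, so not valid.

B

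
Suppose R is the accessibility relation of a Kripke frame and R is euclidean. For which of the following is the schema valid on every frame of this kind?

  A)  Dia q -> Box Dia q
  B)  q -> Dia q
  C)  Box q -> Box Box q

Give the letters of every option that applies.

(A) Dia q -> Box Dia q (axiom 5) characterises the euclidean frames. Every such R is euclidean — valid.
(B) q -> Dia q (the dual of axiom T) characterises the reflexive frames. Such an R need not be reflexive — not valid.
(C) Box q -> Box Box q is axiom 4, which corresponds to transitivity. Such an R need not be transitive — not valid.

A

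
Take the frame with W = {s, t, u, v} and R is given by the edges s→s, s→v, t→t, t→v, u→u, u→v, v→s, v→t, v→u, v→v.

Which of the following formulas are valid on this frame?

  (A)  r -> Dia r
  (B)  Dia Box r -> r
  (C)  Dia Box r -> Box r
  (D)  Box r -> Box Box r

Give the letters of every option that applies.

R is reflexive: each world relates to itself.
R is symmetric: every R-edge is matched by its reverse.
R is not transitive: s R v and v R t but not s R t.
R is not euclidean: v R s and v R t but not s R t.
(A) r -> Dia r is the dual of axiom T, which corresponds to reflexivity. R is reflexive — valid.
(B) Dia Box r -> r (the dual of axiom B) characterises the symmetric frames. R is symmetric — valid.
(C) the dual of axiom 5: valid iff R is euclidean. R is not euclidean — not valid.
(D) Box r -> Box Box r is axiom 4; it is valid on a frame exactly when R is transitive. R is not transitive, so not valid.

A, B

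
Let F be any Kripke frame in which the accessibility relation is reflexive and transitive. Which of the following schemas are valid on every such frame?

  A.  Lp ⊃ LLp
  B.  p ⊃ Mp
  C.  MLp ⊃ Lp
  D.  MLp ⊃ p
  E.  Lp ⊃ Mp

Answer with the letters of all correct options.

Reflexive relations are serial.
(A) axiom 4: valid iff R is transitive. Every such R is transitive — valid.
(B) p ⊃ Mp is the dual of axiom T; it is valid on a frame exactly when R is reflexive. Every such R is reflexive, so valid.
(C) MLp ⊃ Lp (the dual of axiom 5) characterises the euclidean frames. Such an R need not be euclidean — not valid.
(D) the dual of axiom B: valid iff R is symmetric. Such an R need not be symmetric — not valid.
(E) Lp ⊃ Mp is axiom D, which corresponds to seriality. Every such R is serial — valid.

A, B, E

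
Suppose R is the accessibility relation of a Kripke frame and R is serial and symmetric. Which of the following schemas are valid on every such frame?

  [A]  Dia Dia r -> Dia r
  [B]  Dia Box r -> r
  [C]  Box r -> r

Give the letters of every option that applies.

B

(A) Dia Dia r -> Dia r (the dual of axiom 4) characterises the transitive frames. Such an R need not be transitive — not valid.
(B) Dia Box r -> r (the dual of axiom B) characterises the symmetric frames. Every such R is symmetric — valid.
(C) Box r -> r is axiom T; it is valid on a frame exactly when R is reflexive. Such an R need not be reflexive, so not valid.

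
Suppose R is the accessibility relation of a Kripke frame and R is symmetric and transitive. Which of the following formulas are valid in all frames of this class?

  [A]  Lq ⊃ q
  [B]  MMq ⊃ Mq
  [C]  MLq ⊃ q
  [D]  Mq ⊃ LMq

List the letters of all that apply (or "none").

B, C, D

A symmetric transitive relation is euclidean (uRv and uRw give vRu by symmetry, then vRw by transitivity).
(A) Lq ⊃ q is axiom T; it is valid on a frame exactly when R is reflexive. Such an R need not be reflexive, so not valid.
(B) MMq ⊃ Mq is the dual of axiom 4; it is valid on a frame exactly when R is transitive. Every such R is transitive, so valid.
(C) the dual of axiom B: valid iff R is symmetric. Every such R is symmetric — valid.
(D) Mq ⊃ LMq is axiom 5, which corresponds to the euclidean property. Every such R is euclidean — valid.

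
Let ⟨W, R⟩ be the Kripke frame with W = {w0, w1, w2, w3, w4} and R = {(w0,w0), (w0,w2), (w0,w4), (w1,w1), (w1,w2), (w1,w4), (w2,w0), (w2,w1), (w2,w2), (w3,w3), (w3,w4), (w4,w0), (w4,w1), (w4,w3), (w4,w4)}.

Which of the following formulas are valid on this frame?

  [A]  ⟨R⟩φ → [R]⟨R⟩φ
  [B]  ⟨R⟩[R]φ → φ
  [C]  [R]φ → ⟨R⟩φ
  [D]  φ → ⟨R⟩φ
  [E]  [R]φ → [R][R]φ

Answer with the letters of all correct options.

B, C, D

R is reflexive: each world relates to itself.
R is symmetric: every R-edge is matched by its reverse.
R is not transitive: w0 R w2 and w2 R w1 but not w0 R w1.
R is not euclidean: w0 R w2 and w0 R w4 but not w2 R w4.
R is serial: every world has an R-successor.
(A) ⟨R⟩φ → [R]⟨R⟩φ is axiom 5; it is valid on a frame exactly when R is euclidean. R is not euclidean, so not valid.
(B) the dual of axiom B: valid iff R is symmetric. R is symmetric — valid.
(C) [R]φ → ⟨R⟩φ (axiom D) characterises the serial frames. R is serial — valid.
(D) φ → ⟨R⟩φ (the dual of axiom T) characterises the reflexive frames. R is reflexive — valid.
(E) axiom 4: valid iff R is transitive. R is not transitive — not valid.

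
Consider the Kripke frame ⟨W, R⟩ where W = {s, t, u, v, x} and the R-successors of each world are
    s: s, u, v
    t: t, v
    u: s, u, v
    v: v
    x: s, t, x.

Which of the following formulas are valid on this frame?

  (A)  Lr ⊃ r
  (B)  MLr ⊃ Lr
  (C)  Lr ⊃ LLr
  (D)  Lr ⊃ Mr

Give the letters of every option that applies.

R is reflexive: each world relates to itself.
R is not transitive: x R s and s R u but not x R u.
R is not euclidean: s R v and s R s but not v R s.
R is serial: every world has an R-successor.
(A) axiom T: valid iff R is reflexive. R is reflexive — valid.
(B) MLr ⊃ Lr is the dual of axiom 5; it is valid on a frame exactly when R is euclidean. R is not euclidean, so not valid.
(C) Lr ⊃ LLr is axiom 4, which corresponds to transitivity. R is not transitive — not valid.
(D) Lr ⊃ Mr is axiom D, which corresponds to seriality. R is serial — valid.

A, D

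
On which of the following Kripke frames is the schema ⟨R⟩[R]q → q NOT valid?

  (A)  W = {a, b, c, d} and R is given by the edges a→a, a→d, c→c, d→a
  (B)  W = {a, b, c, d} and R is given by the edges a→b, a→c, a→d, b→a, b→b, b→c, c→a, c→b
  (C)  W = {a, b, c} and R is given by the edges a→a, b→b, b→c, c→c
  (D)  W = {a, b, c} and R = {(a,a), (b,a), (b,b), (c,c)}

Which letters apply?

B, C, D

The schema ⟨R⟩[R]q → q is the dual of axiom B; it is valid on a frame iff R is symmetric.
(A) R is symmetric (every R-edge is matched by its reverse), so the schema is valid here.
(B) R is not symmetric (a R d but not d R a), so the schema fails here.
(C) R is not symmetric (b R c but not c R b), so the schema fails here.
(D) R is not symmetric (b R a but not a R b), so the schema fails here.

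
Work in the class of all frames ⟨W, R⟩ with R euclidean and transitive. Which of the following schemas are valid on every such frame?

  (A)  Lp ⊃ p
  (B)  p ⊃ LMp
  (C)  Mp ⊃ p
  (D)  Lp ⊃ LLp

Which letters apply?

D

(A) Lp ⊃ p is axiom T, which corresponds to reflexivity. Such an R need not be reflexive — not valid.
(B) p ⊃ LMp (axiom B) characterises the symmetric frames. Such an R need not be symmetric — not valid.
(C) Mp ⊃ p is the converse of T; it holds exactly when R ⊆ identity. Such an R need not be a subset of the identity — not valid.
(D) Lp ⊃ LLp is axiom 4; it is valid on a frame exactly when R is transitive. Every such R is transitive, so valid.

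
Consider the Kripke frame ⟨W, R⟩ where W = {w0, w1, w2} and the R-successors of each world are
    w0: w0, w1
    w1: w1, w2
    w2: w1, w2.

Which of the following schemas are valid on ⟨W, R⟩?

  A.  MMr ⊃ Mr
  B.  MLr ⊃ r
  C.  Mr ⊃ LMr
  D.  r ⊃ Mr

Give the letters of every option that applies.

D

R is reflexive: each world relates to itself.
R is not symmetric: w0 R w1 but not w1 R w0.
R is not transitive: w0 R w1 and w1 R w2 but not w0 R w2.
R is not euclidean: w0 R w1 and w0 R w0 but not w1 R w0.
(A) MMr ⊃ Mr is the dual of axiom 4; it is valid on a frame exactly when R is transitive. R is not transitive, so not valid.
(B) MLr ⊃ r (the dual of axiom B) characterises the symmetric frames. R is not symmetric — not valid.
(C) axiom 5: valid iff R is euclidean. R is not euclidean — not valid.
(D) the dual of axiom T: valid iff R is reflexive. R is reflexive — valid.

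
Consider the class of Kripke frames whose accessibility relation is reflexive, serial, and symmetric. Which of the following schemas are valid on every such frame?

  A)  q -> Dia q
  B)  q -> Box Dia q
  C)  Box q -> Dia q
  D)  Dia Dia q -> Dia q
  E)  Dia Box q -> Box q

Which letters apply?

A, B, C

(A) the dual of axiom T: valid iff R is reflexive. Every such R is reflexive — valid.
(B) q -> Box Dia q is axiom B; it is valid on a frame exactly when R is symmetric. Every such R is symmetric, so valid.
(C) axiom D: valid iff R is serial. Every such R is serial — valid.
(D) Dia Dia q -> Dia q is the dual of axiom 4, which corresponds to transitivity. Such an R need not be transitive — not valid.
(E) Dia Box q -> Box q is the dual of axiom 5; it is valid on a frame exactly when R is euclidean. Such an R need not be euclidean, so not valid.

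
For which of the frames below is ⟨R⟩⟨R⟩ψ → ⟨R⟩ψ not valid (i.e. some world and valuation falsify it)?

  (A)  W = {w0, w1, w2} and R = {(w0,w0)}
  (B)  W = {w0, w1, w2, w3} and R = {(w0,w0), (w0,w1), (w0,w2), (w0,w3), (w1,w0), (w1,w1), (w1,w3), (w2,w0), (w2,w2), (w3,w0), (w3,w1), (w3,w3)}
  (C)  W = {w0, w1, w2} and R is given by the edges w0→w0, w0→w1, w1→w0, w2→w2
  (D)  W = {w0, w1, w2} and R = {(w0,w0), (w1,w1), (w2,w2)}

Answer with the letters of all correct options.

B, C

The schema ⟨R⟩⟨R⟩ψ → ⟨R⟩ψ is the dual of axiom 4; it is valid on a frame iff R is transitive.
(A) R is transitive (R is closed under composition), so the schema is valid here.
(B) R is not transitive (w1 R w0 and w0 R w2 but not w1 R w2), so the schema fails here.
(C) R is not transitive (w1 R w0 and w0 R w1 but not w1 R w1), so the schema fails here.
(D) R is transitive (R is closed under composition), so the schema is valid here.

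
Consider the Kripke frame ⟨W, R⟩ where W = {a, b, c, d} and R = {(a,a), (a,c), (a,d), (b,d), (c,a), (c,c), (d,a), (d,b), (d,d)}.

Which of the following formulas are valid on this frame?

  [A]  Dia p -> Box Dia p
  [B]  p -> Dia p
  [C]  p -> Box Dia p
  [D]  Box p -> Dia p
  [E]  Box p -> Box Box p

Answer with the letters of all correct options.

C, D

R is not reflexive: not b R b.
R is symmetric: every R-edge is matched by its reverse.
R is not transitive: a R d and d R b but not a R b.
R is not euclidean: a R c and a R d but not c R d.
R is serial: every world has an R-successor.
(A) Dia p -> Box Dia p is axiom 5, which corresponds to the euclidean property. R is not euclidean — not valid.
(B) the dual of axiom T: valid iff R is reflexive. R is not reflexive — not valid.
(C) p -> Box Dia p is axiom B; it is valid on a frame exactly when R is symmetric. R is symmetric, so valid.
(D) Box p -> Dia p (axiom D) characterises the serial frames. R is serial — valid.
(E) Box p -> Box Box p is axiom 4; it is valid on a frame exactly when R is transitive. R is not transitive, so not valid.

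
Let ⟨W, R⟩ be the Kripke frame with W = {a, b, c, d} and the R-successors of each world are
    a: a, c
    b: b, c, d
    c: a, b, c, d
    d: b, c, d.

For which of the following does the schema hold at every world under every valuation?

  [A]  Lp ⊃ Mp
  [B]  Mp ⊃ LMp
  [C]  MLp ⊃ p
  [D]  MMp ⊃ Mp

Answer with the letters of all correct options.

A, C

R is symmetric: every R-edge is matched by its reverse.
R is not transitive: a R c and c R b but not a R b.
R is not euclidean: c R a and c R b but not a R b.
R is serial: every world has an R-successor.
(A) axiom D: valid iff R is serial. R is serial — valid.
(B) Mp ⊃ LMp (axiom 5) characterises the euclidean frames. R is not euclidean — not valid.
(C) MLp ⊃ p is the dual of axiom B; it is valid on a frame exactly when R is symmetric. R is symmetric, so valid.
(D) the dual of axiom 4: valid iff R is transitive. R is not transitive — not valid.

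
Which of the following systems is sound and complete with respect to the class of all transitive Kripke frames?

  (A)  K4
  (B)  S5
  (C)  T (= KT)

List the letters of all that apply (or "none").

(A) K4 is determined by exactly this class.
(B) S5 is determined by the class of reflexive, symmetric, and transitive frames.
(C) T (= KT) is determined by the class of reflexive frames.

A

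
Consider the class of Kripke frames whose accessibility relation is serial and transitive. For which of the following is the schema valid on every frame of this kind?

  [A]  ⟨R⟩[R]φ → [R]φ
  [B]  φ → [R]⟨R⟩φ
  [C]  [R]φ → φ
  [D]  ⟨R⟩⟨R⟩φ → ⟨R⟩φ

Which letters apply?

(A) ⟨R⟩[R]φ → [R]φ is the dual of axiom 5, which corresponds to the euclidean property. Such an R need not be euclidean — not valid.
(B) φ → [R]⟨R⟩φ is axiom B; it is valid on a frame exactly when R is symmetric. Such an R need not be symmetric, so not valid.
(C) [R]φ → φ (axiom T) characterises the reflexive frames. Such an R need not be reflexive — not valid.
(D) ⟨R⟩⟨R⟩φ → ⟨R⟩φ is the dual of axiom 4, which corresponds to transitivity. Every such R is transitive — valid.

D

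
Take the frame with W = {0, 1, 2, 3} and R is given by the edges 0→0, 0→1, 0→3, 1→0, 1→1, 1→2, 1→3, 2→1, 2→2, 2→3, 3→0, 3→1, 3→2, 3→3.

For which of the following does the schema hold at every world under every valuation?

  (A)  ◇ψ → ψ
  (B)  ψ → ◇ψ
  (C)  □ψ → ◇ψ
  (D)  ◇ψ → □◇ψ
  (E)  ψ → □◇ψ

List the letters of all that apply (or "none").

R is reflexive: each world relates to itself.
R is symmetric: every R-edge is matched by its reverse.
R is not euclidean: 1 R 0 and 1 R 2 but not 0 R 2.
R is serial: every world has an R-successor.
R is not a subset of the identity: 0 R 1 with 0 ≠ 1.
(A) ◇ψ → ψ is valid only on frames where every R-edge is a self-loop. Here R ⊄ identity — not valid.
(B) the dual of axiom T: valid iff R is reflexive. R is reflexive — valid.
(C) □ψ → ◇ψ is axiom D, which corresponds to seriality. R is serial — valid.
(D) ◇ψ → □◇ψ (axiom 5) characterises the euclidean frames. R is not euclidean — not valid.
(E) ψ → □◇ψ is axiom B, which corresponds to symmetry. R is symmetric — valid.

B, C, E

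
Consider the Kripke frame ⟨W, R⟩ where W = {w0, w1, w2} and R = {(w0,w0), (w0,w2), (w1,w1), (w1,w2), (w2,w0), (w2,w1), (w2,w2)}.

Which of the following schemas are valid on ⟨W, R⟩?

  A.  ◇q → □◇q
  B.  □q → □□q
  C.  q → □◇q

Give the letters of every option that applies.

R is symmetric: every R-edge is matched by its reverse.
R is not transitive: w0 R w2 and w2 R w1 but not w0 R w1.
R is not euclidean: w2 R w0 and w2 R w1 but not w0 R w1.
(A) ◇q → □◇q is axiom 5; it is valid on a frame exactly when R is euclidean. R is not euclidean, so not valid.
(B) □q → □□q (axiom 4) characterises the transitive frames. R is not transitive — not valid.
(C) axiom B: valid iff R is symmetric. R is symmetric — valid.

C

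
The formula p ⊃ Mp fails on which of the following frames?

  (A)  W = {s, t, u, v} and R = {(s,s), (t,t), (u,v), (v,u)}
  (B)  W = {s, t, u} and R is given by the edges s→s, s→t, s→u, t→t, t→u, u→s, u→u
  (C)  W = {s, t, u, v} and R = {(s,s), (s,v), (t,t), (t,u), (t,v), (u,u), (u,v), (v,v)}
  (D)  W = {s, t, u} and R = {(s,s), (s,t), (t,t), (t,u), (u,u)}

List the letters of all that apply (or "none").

A

The schema p ⊃ Mp is the dual of axiom T; it is valid on a frame iff R is reflexive.
(A) R is not reflexive (not u R u), so the schema fails here.
(B) R is reflexive (each world relates to itself), so the schema is valid here.
(C) R is reflexive (each world relates to itself), so the schema is valid here.
(D) R is reflexive (each world relates to itself), so the schema is valid here.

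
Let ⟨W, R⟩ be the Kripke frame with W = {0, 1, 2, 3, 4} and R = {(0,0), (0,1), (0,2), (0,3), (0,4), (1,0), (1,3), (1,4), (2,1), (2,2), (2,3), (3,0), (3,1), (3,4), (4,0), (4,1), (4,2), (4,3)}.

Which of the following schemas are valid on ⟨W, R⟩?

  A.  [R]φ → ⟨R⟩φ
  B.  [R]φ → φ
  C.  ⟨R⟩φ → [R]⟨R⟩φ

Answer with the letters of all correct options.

R is not reflexive: not 1 R 1.
R is not euclidean: 0 R 1 and 0 R 2 but not 1 R 2.
R is serial: every world has an R-successor.
(A) [R]φ → ⟨R⟩φ is axiom D; it is valid on a frame exactly when R is serial. R is serial, so valid.
(B) [R]φ → φ is axiom T; it is valid on a frame exactly when R is reflexive. R is not reflexive, so not valid.
(C) ⟨R⟩φ → [R]⟨R⟩φ is axiom 5, which corresponds to the euclidean property. R is not euclidean — not valid.

A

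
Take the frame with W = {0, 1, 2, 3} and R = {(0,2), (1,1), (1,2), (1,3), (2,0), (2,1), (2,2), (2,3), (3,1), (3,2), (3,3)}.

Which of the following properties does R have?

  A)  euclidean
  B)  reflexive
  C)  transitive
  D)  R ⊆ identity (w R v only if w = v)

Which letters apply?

(A) not euclidean: 2 R 0 and 2 R 1 but not 0 R 1.
(B) not reflexive: not 0 R 0.
(C) not transitive: 0 R 2 and 2 R 0 but not 0 R 0.
(D) not ⊆ identity: 0 R 2 with 0 ≠ 2.

none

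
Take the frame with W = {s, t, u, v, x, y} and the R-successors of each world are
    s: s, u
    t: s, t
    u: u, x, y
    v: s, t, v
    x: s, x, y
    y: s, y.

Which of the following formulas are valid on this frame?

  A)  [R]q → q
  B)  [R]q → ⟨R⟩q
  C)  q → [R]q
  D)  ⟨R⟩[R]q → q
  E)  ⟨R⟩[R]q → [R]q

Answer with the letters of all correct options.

A, B

R is reflexive: each world relates to itself.
R is not symmetric: s R u but not u R s.
R is not euclidean: s R u and s R s but not u R s.
R is serial: every world has an R-successor.
R is not a subset of the identity: s R u with s ≠ u.
(A) [R]q → q is axiom T, which corresponds to reflexivity. R is reflexive — valid.
(B) [R]q → ⟨R⟩q is axiom D; it is valid on a frame exactly when R is serial. R is serial, so valid.
(C) q → [R]q (equivalent to ◇p→p) corresponds to R being a subset of the identity. Here R ⊄ identity, so not valid.
(D) ⟨R⟩[R]q → q (the dual of axiom B) characterises the symmetric frames. R is not symmetric — not valid.
(E) ⟨R⟩[R]q → [R]q is the dual of axiom 5, which corresponds to the euclidean property. R is not euclidean — not valid.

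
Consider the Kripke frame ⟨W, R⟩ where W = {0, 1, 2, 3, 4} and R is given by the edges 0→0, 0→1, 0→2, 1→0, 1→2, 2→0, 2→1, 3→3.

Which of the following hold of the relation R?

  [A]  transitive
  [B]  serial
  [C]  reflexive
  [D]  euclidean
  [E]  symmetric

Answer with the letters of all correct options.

E

(A) not transitive: 1 R 0 and 0 R 1 but not 1 R 1.
(B) not serial: 4 has no R-successor.
(C) not reflexive: not 1 R 1.
(D) not euclidean: 0 R 1 and 0 R 1 but not 1 R 1.
(E) symmetric: every R-edge is matched by its reverse.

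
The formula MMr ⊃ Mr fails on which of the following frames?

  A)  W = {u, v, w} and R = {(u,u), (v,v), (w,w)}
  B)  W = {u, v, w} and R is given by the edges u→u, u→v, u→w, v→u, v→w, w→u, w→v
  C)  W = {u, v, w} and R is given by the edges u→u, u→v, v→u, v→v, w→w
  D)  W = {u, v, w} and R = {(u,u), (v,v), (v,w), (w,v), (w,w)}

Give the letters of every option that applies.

The schema MMr ⊃ Mr is the dual of axiom 4; it is valid on a frame iff R is transitive.
(A) R is transitive (R is closed under composition), so the schema is valid here.
(B) R is not transitive (v R u and u R v but not v R v), so the schema fails here.
(C) R is transitive (R is closed under composition), so the schema is valid here.
(D) R is transitive (R is closed under composition), so the schema is valid here.

B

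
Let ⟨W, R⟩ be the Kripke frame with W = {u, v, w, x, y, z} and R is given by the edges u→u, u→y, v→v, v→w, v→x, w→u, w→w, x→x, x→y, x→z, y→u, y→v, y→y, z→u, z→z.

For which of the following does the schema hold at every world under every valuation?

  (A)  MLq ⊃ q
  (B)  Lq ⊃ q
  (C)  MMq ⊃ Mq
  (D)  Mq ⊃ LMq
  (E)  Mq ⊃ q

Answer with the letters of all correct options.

B

R is reflexive: each world relates to itself.
R is not symmetric: v R w but not w R v.
R is not transitive: u R y and y R v but not u R v.
R is not euclidean: v R w and v R v but not w R v.
R is not a subset of the identity: u R y with u ≠ y.
(A) MLq ⊃ q is the dual of axiom B; it is valid on a frame exactly when R is symmetric. R is not symmetric, so not valid.
(B) Lq ⊃ q is axiom T, which corresponds to reflexivity. R is reflexive — valid.
(C) MMq ⊃ Mq is the dual of axiom 4, which corresponds to transitivity. R is not transitive — not valid.
(D) axiom 5: valid iff R is euclidean. R is not euclidean — not valid.
(E) Mq ⊃ q (the converse of T) corresponds to R being a subset of the identity. Here R ⊄ identity, so not valid.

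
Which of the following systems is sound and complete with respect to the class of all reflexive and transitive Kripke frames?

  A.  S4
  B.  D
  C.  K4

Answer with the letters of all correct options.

A

(A) S4 is determined by exactly this class.
(B) D is determined by the class of serial frames.
(C) K4 is determined by the class of transitive frames.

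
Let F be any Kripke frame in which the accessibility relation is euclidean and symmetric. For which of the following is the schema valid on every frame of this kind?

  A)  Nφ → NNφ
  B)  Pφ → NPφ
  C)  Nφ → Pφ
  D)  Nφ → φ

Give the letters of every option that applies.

A, B

A symmetric euclidean relation is transitive (uRv and vRw give vRu by symmetry, then uRw by the euclidean condition, applied at v).
(A) axiom 4: valid iff R is transitive. Every such R is transitive — valid.
(B) Pφ → NPφ is axiom 5; it is valid on a frame exactly when R is euclidean. Every such R is euclidean, so valid.
(C) Nφ → Pφ (axiom D) characterises the serial frames. Such an R need not be serial — not valid.
(D) Nφ → φ is axiom T; it is valid on a frame exactly when R is reflexive. Such an R need not be reflexive, so not valid.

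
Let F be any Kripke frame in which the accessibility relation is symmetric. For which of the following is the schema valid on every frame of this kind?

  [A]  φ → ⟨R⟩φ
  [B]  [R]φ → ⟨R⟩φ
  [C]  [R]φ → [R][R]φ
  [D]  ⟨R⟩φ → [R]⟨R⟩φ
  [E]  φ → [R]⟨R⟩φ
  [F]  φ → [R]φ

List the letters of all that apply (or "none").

(A) φ → ⟨R⟩φ is the dual of axiom T, which corresponds to reflexivity. Such an R need not be reflexive — not valid.
(B) [R]φ → ⟨R⟩φ (axiom D) characterises the serial frames. Such an R need not be serial — not valid.
(C) [R]φ → [R][R]φ (axiom 4) characterises the transitive frames. Such an R need not be transitive — not valid.
(D) ⟨R⟩φ → [R]⟨R⟩φ is axiom 5, which corresponds to the euclidean property. Such an R need not be euclidean — not valid.
(E) φ → [R]⟨R⟩φ (axiom B) characterises the symmetric frames. Every such R is symmetric — valid.
(F) φ → [R]φ (equivalent to ◇p→p) corresponds to R being a subset of the identity. Such an R need not be a subset of the identity, so not valid.

E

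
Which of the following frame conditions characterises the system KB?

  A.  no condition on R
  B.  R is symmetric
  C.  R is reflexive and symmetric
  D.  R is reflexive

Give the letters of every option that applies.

(A) this class determines K, not KB.
(B) KB is sound and complete for exactly this class.
(C) this class determines B (= KTB), not KB.
(D) this class determines T (= KT), not KB.

B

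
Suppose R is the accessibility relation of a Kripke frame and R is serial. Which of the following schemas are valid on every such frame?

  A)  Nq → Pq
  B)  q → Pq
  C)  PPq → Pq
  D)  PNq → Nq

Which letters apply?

(A) Nq → Pq is axiom D; it is valid on a frame exactly when R is serial. Every such R is serial, so valid.
(B) q → Pq is the dual of axiom T, which corresponds to reflexivity. Such an R need not be reflexive — not valid.
(C) PPq → Pq is the dual of axiom 4; it is valid on a frame exactly when R is transitive. Such an R need not be transitive, so not valid.
(D) PNq → Nq is the dual of axiom 5; it is valid on a frame exactly when R is euclidean. Such an R need not be euclidean, so not valid.

A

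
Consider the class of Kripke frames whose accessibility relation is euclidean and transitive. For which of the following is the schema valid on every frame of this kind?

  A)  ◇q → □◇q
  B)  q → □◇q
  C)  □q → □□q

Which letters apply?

(A) ◇q → □◇q is axiom 5; it is valid on a frame exactly when R is euclidean. Every such R is euclidean, so valid.
(B) q → □◇q (axiom B) characterises the symmetric frames. Such an R need not be symmetric — not valid.
(C) axiom 4: valid iff R is transitive. Every such R is transitive — valid.

A, C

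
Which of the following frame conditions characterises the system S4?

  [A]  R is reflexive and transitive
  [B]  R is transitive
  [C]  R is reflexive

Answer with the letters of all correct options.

A

(A) S4 is sound and complete for exactly this class.
(B) this class determines K4, not S4.
(C) this class determines T (= KT), not S4.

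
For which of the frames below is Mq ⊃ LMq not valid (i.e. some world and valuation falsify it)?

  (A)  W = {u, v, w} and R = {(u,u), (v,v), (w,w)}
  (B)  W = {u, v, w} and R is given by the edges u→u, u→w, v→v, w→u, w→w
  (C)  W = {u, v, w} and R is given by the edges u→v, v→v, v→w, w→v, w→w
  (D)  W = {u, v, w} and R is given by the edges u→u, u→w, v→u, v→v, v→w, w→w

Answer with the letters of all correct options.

The schema Mq ⊃ LMq is axiom 5; it is valid on a frame iff R is euclidean.
(A) R is euclidean (any two R-successors of the same world are R-related), so the schema is valid here.
(B) R is euclidean (any two R-successors of the same world are R-related), so the schema is valid here.
(C) R is euclidean (any two R-successors of the same world are R-related), so the schema is valid here.
(D) R is not euclidean (u R w and u R u but not w R u), so the schema fails here.

D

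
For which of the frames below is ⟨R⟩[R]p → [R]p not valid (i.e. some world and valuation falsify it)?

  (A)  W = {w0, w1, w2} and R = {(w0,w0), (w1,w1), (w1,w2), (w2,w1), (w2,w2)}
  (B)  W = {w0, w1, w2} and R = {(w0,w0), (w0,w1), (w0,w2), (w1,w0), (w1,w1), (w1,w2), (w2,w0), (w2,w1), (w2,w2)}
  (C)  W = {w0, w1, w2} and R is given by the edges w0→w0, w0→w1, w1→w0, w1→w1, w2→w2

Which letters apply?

none

The schema ⟨R⟩[R]p → [R]p is the dual of axiom 5; it is valid on a frame iff R is euclidean.
(A) R is euclidean (any two R-successors of the same world are R-related), so the schema is valid here.
(B) R is euclidean (any two R-successors of the same world are R-related), so the schema is valid here.
(C) R is euclidean (any two R-successors of the same world are R-related), so the schema is valid here.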